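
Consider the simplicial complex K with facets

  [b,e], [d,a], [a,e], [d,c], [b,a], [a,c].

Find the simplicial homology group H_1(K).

H_1 = Z^2.

Order the vertices as a < b < c < d < e. Listing each simplex with vertices in this order, K has dimension 1 with simplices:

  0-simplices (5): a, b, c, d, e
  1-simplices (6): ab, ac, ad, ae, be, cd

so the chain groups are C_0 ≅ Z^5, C_1 ≅ Z^6.

The boundary map ∂_1: C_1 → C_0 maps an edge to its endpoints' difference, ∂[p,q] = q − p. For instance
  ∂ad = d − a.
The resulting 5×6 matrix has rank 4, and its Smith normal form has invariant factors (1,1,1,1).

From H_k ≅ ker(∂_k) / im(∂_{k+1}) we obtain:

  H_1: rank ker ∂_1 − rank ∂_2 = (6 − 4) − 0 = 2, and there is no ∂_2, so H_1 ≅ Z^2.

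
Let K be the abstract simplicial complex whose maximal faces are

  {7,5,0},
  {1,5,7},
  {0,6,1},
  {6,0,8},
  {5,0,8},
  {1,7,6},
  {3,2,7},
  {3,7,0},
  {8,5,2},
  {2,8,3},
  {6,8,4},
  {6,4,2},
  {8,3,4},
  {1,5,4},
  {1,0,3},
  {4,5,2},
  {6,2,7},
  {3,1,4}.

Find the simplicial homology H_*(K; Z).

H_0 ≅ Z,  H_1 ≅ Z ⊕ Z/2Z,  H_2 = 0.

K has 9 vertices, 27 edges, 18 triangles.
rank ∂_0 = 0, rank ∂_1 = 8 ⇒ b_0 = 9 − 0 − 8 = 1; all invariant factors of ∂_1 are 1 so no torsion. So H_0 = Z.
rank ∂_1 = 8, rank ∂_2 = 18 ⇒ b_1 = 27 − 8 − 18 = 1; ∂_2 has invariant factor(s) [2] giving torsion. So H_1 = Z ⊕ Z/2Z.
rank ∂_2 = 18, rank ∂_3 = 0 ⇒ b_2 = 18 − 18 − 0 = 0. So H_2 = 0.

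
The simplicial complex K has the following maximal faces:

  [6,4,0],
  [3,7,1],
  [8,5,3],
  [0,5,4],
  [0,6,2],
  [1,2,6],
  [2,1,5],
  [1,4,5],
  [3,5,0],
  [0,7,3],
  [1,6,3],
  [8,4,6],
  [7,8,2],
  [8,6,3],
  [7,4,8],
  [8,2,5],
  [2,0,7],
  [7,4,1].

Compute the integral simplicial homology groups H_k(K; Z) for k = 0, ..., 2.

We work with the vertex ordering 0 < 1 < 2 < 3 < 4 < 5 < 6 < 7 < 8. The simplices of K, each written with vertices in increasing order, are:

  0-simplices (9): [0], [1], [2], [3], [4], [5], [6], [7], [8]
  1-simplices (27): (27 of them)
  2-simplices (18): [0,2,6], [0,2,7], [0,3,5], [0,3,7], [0,4,5], [0,4,6], [1,2,5], [1,2,6], [1,3,6], [1,3,7], [1,4,5], [1,4,7], [2,5,8], [2,7,8], [3,5,8], [3,6,8], [4,6,8], [4,7,8]

giving chain groups C_0 ≅ Z^9, C_1 ≅ Z^27, C_2 ≅ Z^18.

∂_1: C_1 → C_0 sends each edge [p,q] (with p < q) to q − p. For instance
  ∂[3,5] = [5] − [3].
As a 9×27 matrix over Z this has rank 8, with invariant factors (1,1,1,1,1,1,1,1).

The boundary map ∂_2: C_2 → C_1 acts by ∂[p,q,r] = [q,r] − [p,r] + [p,q]. For instance
  ∂[0,2,6] = [2,6] − [0,6] + [0,2],
  ∂[3,5,8] = [5,8] − [3,8] + [3,5].
As a 27×18 matrix over Z this has rank 17, with invariant factors (1,1,1,1,1,1,1,1,1,1,1,1,1,1,1,1,1).

Reading off H_k = ker ∂_k / im ∂_{k+1}:

  H_0: rank C_0 − rank ∂_1 = 9 − 8 = 1, and the invariant factors of ∂_1 are all 1, so H_0 = Z.
  H_1: rank ker ∂_1 − rank ∂_2 = (27 − 8) − 17 = 2, and the invariant factors of ∂_2 are all 1, so H_1 = Z^2.
  H_2: rank ker ∂_2 − rank ∂_3 = (18 − 17) − 0 = 1, and there is no ∂_3, so H_2 = Z.

H_0 = Z,  H_1 = Z^2,  H_2 = Z.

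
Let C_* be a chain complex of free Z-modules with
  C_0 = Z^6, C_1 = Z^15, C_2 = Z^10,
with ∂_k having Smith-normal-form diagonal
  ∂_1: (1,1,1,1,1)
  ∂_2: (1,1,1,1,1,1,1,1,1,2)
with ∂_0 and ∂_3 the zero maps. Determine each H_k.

H_0: b_0 = 6 − 0 − 5 = 1; torsion from ∂_1 factors > 1: none. So H_0 = Z.
H_1: b_1 = 15 − 5 − 10 = 0; torsion from ∂_2 factors > 1: [2]. So H_1 = Z/2.
H_2: b_2 = 10 − 10 − 0 = 0; torsion from ∂_3 factors > 1: none. So H_2 = 0.

H_0 = Z,  H_1 = Z/2,  H_2 = 0.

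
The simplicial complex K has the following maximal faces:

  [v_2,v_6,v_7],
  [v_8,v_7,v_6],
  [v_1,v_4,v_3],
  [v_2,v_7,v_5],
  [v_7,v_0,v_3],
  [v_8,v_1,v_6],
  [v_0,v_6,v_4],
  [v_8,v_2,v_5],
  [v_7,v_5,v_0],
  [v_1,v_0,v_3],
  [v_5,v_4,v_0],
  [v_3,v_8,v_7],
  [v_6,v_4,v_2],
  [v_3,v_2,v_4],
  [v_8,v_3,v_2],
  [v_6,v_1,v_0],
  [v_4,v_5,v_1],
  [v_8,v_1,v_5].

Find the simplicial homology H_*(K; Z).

Order the vertices as v_0 < v_1 < v_2 < v_3 < v_4 < v_5 < v_6 < v_7 < v_8. Listing each simplex with vertices in this order, K has dimension 2 with simplices:

  0-simplices (9): [v_0], [v_1], [v_2], [v_3], [v_4], [v_5], [v_6], [v_7], [v_8]
  1-simplices (27): (27 of them)
  2-simplices (18): (18 of them)

Hence C_0 ≅ Z^9, C_1 ≅ Z^27, C_2 ≅ Z^18.

The boundary map ∂_1: C_1 → C_0 is given by ∂[p,q] = [q] − [p]. For instance
  ∂[v_0,v_1] = [v_1] − [v_0].
As a 9×27 matrix over Z this has rank 8, with invariant factors (1,1,1,1,1,1,1,1).

∂_2: C_2 → C_1 maps a triangle to the signed sum of its edges. For instance
  ∂[v_1,v_5,v_8] = [v_5,v_8] − [v_1,v_8] + [v_1,v_5],
  ∂[v_0,v_1,v_3] = [v_1,v_3] − [v_0,v_3] + [v_0,v_1].
The 27×18 boundary matrix has rank 18 and Smith normal form diag(1,1,1,1,1,1,1,1,1,1,1,1,1,1,1,1,1,2).

Reading off H_k = ker ∂_k / im ∂_{k+1}:

  H_0: rank C_0 − rank ∂_1 = 9 − 8 = 1, and the invariant factors of ∂_1 are all 1, so H_0 = Z.
  H_1: rank ker ∂_1 − rank ∂_2 = (27 − 8) − 18 = 1, and ∂_2 has invariant factor 2 > 1, so H_1 = Z ⊕ Z/2.
  H_2: rank ker ∂_2 − rank ∂_3 = (18 − 18) − 0 = 0, and there is no ∂_3, so H_2 = 0.

(K is a triangulation of the Klein bottle.)

H_0 ≅ Z,  H_1 ≅ Z ⊕ Z/2,  H_2 = 0.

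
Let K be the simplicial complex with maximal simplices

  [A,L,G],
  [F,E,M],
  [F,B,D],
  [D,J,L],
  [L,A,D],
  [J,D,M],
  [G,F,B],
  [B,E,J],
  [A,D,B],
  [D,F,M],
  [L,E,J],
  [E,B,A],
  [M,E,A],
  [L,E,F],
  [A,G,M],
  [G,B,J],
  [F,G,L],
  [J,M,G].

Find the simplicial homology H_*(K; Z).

H_0 ≅ Z,  H_1 ≅ Z^2,  H_2 ≅ Z.

Take the total order A < B < D < E < F < G < J < L < M on the vertex set. Then K (dimension 2) consists of the simplices:

  0-simplices (9): A, B, D, E, F, G, J, L, M
  1-simplices (27): AB, AD, AE, AG, AL, AM, BD, BE, BF, BG, BJ, DF, DJ, DL, DM, EF, EJ, EL, EM, FG, FL, FM, GJ, GL, GM, JL, JM
  2-simplices (18): ABD, ABE, ADL, AEM, AGL, AGM, BDF, BEJ, BFG, BGJ, DFM, DJL, DJM, EFL, EFM, EJL, FGL, GJM

so the chain groups are C_0 ≅ Z^9, C_1 ≅ Z^27, C_2 ≅ Z^18.

∂_1: C_1 → C_0 maps an edge to its endpoints' difference, ∂[p,q] = q − p.
The resulting 9×27 matrix has rank 8, and its Smith normal form has invariant factors (1,1,1,1,1,1,1,1).

∂_2: C_2 → C_1 sends each 2-simplex [p,q,r] to [q,r] − [p,r] + [p,q]. For instance
  ∂ADL = DL − AL + AD,
  ∂ABD = BD − AD + AB.
As a 27×18 matrix over Z this has rank 17, with invariant factors (1,1,1,1,1,1,1,1,1,1,1,1,1,1,1,1,1).

From H_k ≅ ker(∂_k) / im(∂_{k+1}) we obtain:

  H_0: rank C_0 − rank ∂_1 = 9 − 8 = 1, and the invariant factors of ∂_1 are all 1, so H_0 ≅ Z.
  H_1: rank ker ∂_1 − rank ∂_2 = (27 − 8) − 17 = 2, and the invariant factors of ∂_2 are all 1, so H_1 ≅ Z^2.
  H_2: rank ker ∂_2 − rank ∂_3 = (18 − 17) − 0 = 1, and there is no ∂_3, so H_2 ≅ Z.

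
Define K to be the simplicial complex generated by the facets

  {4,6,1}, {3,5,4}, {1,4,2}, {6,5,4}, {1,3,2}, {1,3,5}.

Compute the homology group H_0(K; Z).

Take the total order 1 < 2 < 3 < 4 < 5 < 6 on the vertex set. Then K (dimension 2) consists of the simplices:

  0-simplices (6): [1], [2], [3], [4], [5], [6]
  1-simplices (12): [1,2], [1,3], [1,4], [1,5], [1,6], [2,3], [2,4], [3,4], [3,5], [4,5], [4,6], [5,6]
  2-simplices (6): [1,2,3], [1,2,4], [1,3,5], [1,4,6], [3,4,5], [4,5,6]

Hence C_0 ≅ Z^6, C_1 ≅ Z^12, C_2 ≅ Z^6.

Boundary ∂_1: C_1 → C_0 sends each edge [p,q] (with p < q) to q − p.
This gives a 6×12 integer matrix of rank 5; reducing to Smith normal form yields diagonal entries (1,1,1,1,1).

The boundary map ∂_2: C_2 → C_1 maps a triangle to the signed sum of its edges. For instance
  ∂[1,4,6] = [4,6] − [1,6] + [1,4],
  ∂[1,2,3] = [2,3] − [1,3] + [1,2].
The 12×6 boundary matrix has rank 6 and Smith normal form diag(1,1,1,1,1,1).

From H_k ≅ ker(∂_k) / im(∂_{k+1}) we obtain:

  H_0: rank C_0 − rank ∂_1 = 6 − 5 = 1, and the invariant factors of ∂_1 are all 1, so H_0 = Z.

H_0 = Z.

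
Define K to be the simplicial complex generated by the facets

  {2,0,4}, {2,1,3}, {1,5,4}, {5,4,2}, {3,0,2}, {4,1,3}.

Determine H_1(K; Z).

Take the total order 0 < 1 < 2 < 3 < 4 < 5 on the vertex set. Then K (dimension 2) consists of the simplices:

  0-simplices (6): [0], [1], [2], [3], [4], [5]
  1-simplices (12): [0,2], [0,3], [0,4], [1,2], [1,3], [1,4], [1,5], [2,3], [2,4], [2,5], [3,4], [4,5]
  2-simplices (6): [0,2,3], [0,2,4], [1,2,3], [1,3,4], [1,4,5], [2,4,5]

giving chain groups C_0 ≅ Z^6, C_1 ≅ Z^12, C_2 ≅ Z^6.

Boundary ∂_1: C_1 → C_0 maps an edge to its endpoints' difference, ∂[p,q] = q − p. For instance
  ∂[2,5] = [5] − [2].
This gives a 6×12 integer matrix of rank 5; reducing to Smith normal form yields diagonal entries (1,1,1,1,1).

Boundary ∂_2: C_2 → C_1 acts by ∂[p,q,r] = [q,r] − [p,r] + [p,q]. For instance
  ∂[1,3,4] = [3,4] − [1,4] + [1,3],
  ∂[0,2,4] = [2,4] − [0,4] + [0,2].
The 12×6 boundary matrix has rank 6 and Smith normal form diag(1,1,1,1,1,1).

Now H_k = ker ∂_k / im ∂_{k+1}, so:

  H_1: rank ker ∂_1 − rank ∂_2 = (12 − 5) − 6 = 1, and the invariant factors of ∂_2 are all 1, so H_1 = Z.

H_1 = Z.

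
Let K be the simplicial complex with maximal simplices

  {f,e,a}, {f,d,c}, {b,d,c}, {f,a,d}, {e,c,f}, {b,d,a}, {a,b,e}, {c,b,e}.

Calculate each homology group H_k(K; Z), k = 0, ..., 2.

H_0 = Z,  H_1 = 0,  H_2 = Z.

Take the total order a < b < c < d < e < f on the vertex set. Then K (dimension 2) consists of the simplices:

  0-simplices (6): a, b, c, d, e, f
  1-simplices (12): ab, ad, ae, af, bc, bd, be, cd, ce, cf, df, ef
  2-simplices (8): abd, abe, adf, aef, bcd, bce, cdf, cef

giving chain groups C_0 ≅ Z^6, C_1 ≅ Z^12, C_2 ≅ Z^8.

Boundary ∂_1: C_1 → C_0 sends each edge [p,q] (with p < q) to q − p. For instance
  ∂be = e − b.
The resulting 6×12 matrix has rank 5, and its Smith normal form has invariant factors (1,1,1,1,1).

The boundary map ∂_2: C_2 → C_1 acts by ∂[p,q,r] = [q,r] − [p,r] + [p,q]. For instance
  ∂cdf = df − cf + cd,
  ∂bce = ce − be + bc.
The resulting 12×8 matrix has rank 7, and its Smith normal form has invariant factors (1,1,1,1,1,1,1).

Computing H_k = (kernel of ∂_k) / (image of ∂_{k+1}):

  H_0: rank C_0 − rank ∂_1 = 6 − 5 = 1, and the invariant factors of ∂_1 are all 1, so H_0 = Z.
  H_1: rank ker ∂_1 − rank ∂_2 = (12 − 5) − 7 = 0, and the invariant factors of ∂_2 are all 1, so H_1 = 0.
  H_2: rank ker ∂_2 − rank ∂_3 = (8 − 7) − 0 = 1, and there is no ∂_3, so H_2 = Z.

As a check, the Euler characteristic is 6 − 12 + 8 = 2, which agrees with 1 − 0 + 1 = 2.
(K is a triangulation of the 2-sphere S^2.)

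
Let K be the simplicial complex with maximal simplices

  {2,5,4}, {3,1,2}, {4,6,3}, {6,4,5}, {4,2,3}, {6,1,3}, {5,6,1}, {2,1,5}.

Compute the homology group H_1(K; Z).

H_1 = 0.

K has 6 vertices, 12 edges, 8 triangles.
rank ∂_1 = 5, rank ∂_2 = 7 ⇒ b_1 = 12 − 5 − 7 = 0; all invariant factors of ∂_2 are 1 so no torsion. So H_1 = 0.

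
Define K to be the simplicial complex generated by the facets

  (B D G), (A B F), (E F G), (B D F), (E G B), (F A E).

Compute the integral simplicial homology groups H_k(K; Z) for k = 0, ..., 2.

H_0 = Z,  H_1 = Z,  H_2 = 0.

We work with the vertex ordering A < B < D < E < F < G. The simplices of K, each written with vertices in increasing order, are:

  0-simplices (6): A, B, D, E, F, G
  1-simplices (12): AB, AE, AF, BD, BE, BF, BG, DF, DG, EF, EG, FG
  2-simplices (6): ABF, AEF, BDF, BDG, BEG, EFG

Hence C_0 ≅ Z^6, C_1 ≅ Z^12, C_2 ≅ Z^6.

∂_1: C_1 → C_0 sends each edge [p,q] (with p < q) to q − p.
As a 6×12 matrix over Z this has rank 5, with invariant factors (1,1,1,1,1).

The boundary map ∂_2: C_2 → C_1 acts by ∂[p,q,r] = [q,r] − [p,r] + [p,q]. For instance
  ∂AEF = EF − AF + AE,
  ∂BDG = DG − BG + BD.
This gives a 12×6 integer matrix of rank 6; reducing to Smith normal form yields diagonal entries (1,1,1,1,1,1).

From H_k ≅ ker(∂_k) / im(∂_{k+1}) we obtain:

  H_0: rank C_0 − rank ∂_1 = 6 − 5 = 1, and the invariant factors of ∂_1 are all 1, so H_0 ≅ Z.
  H_1: rank ker ∂_1 − rank ∂_2 = (12 − 5) − 6 = 1, and the invariant factors of ∂_2 are all 1, so H_1 ≅ Z.
  H_2: rank ker ∂_2 − rank ∂_3 = (6 − 6) − 0 = 0, and there is no ∂_3, so H_2 ≅ 0.

As a check, the Euler characteristic is 6 − 12 + 6 = 0, which agrees with 1 − 1 + 0 = 0.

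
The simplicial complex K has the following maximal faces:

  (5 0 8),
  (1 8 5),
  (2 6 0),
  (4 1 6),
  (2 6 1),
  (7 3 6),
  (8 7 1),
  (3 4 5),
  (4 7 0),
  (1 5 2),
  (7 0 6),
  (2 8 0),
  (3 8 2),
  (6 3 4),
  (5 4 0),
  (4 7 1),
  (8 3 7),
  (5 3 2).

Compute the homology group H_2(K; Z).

K has 9 vertices, 27 edges, 18 triangles.
rank ∂_2 = 18, rank ∂_3 = 0 ⇒ b_2 = 18 − 18 − 0 = 0. So H_2 = 0.

H_2 = 0.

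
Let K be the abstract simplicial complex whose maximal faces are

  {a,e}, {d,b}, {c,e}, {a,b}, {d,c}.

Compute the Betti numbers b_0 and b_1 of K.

b_0 = 1, b_1 = 1.

K has 5 vertices, 5 edges.
rank ∂_0 = 0, rank ∂_1 = 4 ⇒ b_0 = 5 − 0 − 4 = 1; all invariant factors of ∂_1 are 1 so no torsion. So H_0 ≅ Z.
rank ∂_1 = 4, rank ∂_2 = 0 ⇒ b_1 = 5 − 4 − 0 = 1. So H_1 ≅ Z.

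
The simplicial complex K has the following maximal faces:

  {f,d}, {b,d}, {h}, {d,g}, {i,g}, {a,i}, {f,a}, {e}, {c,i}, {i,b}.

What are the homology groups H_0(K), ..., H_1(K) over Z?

Order the vertices as a < b < c < d < e < f < g < h < i. Listing each simplex with vertices in this order, K has dimension 1 with simplices:

  0-simplices (9): a, b, c, d, e, f, g, h, i
  1-simplices (8): af, ai, bd, bi, ci, df, dg, gi

giving chain groups C_0 ≅ Z^9, C_1 ≅ Z^8.

Boundary ∂_1: C_1 → C_0 is given by ∂[p,q] = [q] − [p].
As a 9×8 matrix over Z this has rank 6, with invariant factors (1,1,1,1,1,1).

Now H_k = ker ∂_k / im ∂_{k+1}, so:

  H_0: rank C_0 − rank ∂_1 = 9 − 6 = 3, and the invariant factors of ∂_1 are all 1, so H_0 ≅ Z^3.
  H_1: rank ker ∂_1 − rank ∂_2 = (8 − 6) − 0 = 2, and there is no ∂_2, so H_1 ≅ Z^2.

H_0 ≅ Z^3,  H_1 ≅ Z^2.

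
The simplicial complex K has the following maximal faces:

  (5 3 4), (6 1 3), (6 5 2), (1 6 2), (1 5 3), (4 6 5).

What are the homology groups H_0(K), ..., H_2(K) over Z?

H_0 ≅ Z,  H_1 ≅ Z,  H_2 = 0.

We work with the vertex ordering 1 < 2 < 3 < 4 < 5 < 6. The simplices of K, each written with vertices in increasing order, are:

  0-simplices (6): [1], [2], [3], [4], [5], [6]
  1-simplices (12): [1,2], [1,3], [1,5], [1,6], [2,5], [2,6], [3,4], [3,5], [3,6], [4,5], [4,6], [5,6]
  2-simplices (6): [1,2,6], [1,3,5], [1,3,6], [2,5,6], [3,4,5], [4,5,6]

Hence C_0 ≅ Z^6, C_1 ≅ Z^12, C_2 ≅ Z^6.

∂_1: C_1 → C_0 maps an edge to its endpoints' difference, ∂[p,q] = q − p. For instance
  ∂[3,4] = [4] − [3].
The resulting 6×12 matrix has rank 5, and its Smith normal form has invariant factors (1,1,1,1,1).

The boundary map ∂_2: C_2 → C_1 sends each 2-simplex [p,q,r] to [q,r] − [p,r] + [p,q]. For instance
  ∂[3,4,5] = [4,5] − [3,5] + [3,4],
  ∂[1,3,5] = [3,5] − [1,5] + [1,3].
The 12×6 boundary matrix has rank 6 and Smith normal form diag(1,1,1,1,1,1).

From H_k ≅ ker(∂_k) / im(∂_{k+1}) we obtain:

  H_0: rank C_0 − rank ∂_1 = 6 − 5 = 1, and the invariant factors of ∂_1 are all 1, so H_0 = Z.
  H_1: rank ker ∂_1 − rank ∂_2 = (12 − 5) − 6 = 1, and the invariant factors of ∂_2 are all 1, so H_1 = Z.
  H_2: rank ker ∂_2 − rank ∂_3 = (6 − 6) − 0 = 0, and there is no ∂_3, so H_2 = 0.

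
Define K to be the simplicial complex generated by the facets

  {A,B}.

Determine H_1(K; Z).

H_1 ≅ 0.

Take the total order A < B on the vertex set. Then K (dimension 1) consists of the simplices:

  0-simplices (2): A, B
  1-simplices (1): AB

giving chain groups C_0 ≅ Z^2, C_1 ≅ Z^1.

Boundary ∂_1: C_1 → C_0 sends each edge [p,q] (with p < q) to q − p. For instance
  ∂AB = B − A.
As a 2×1 matrix over Z this has rank 1, with invariant factors (1).

From H_k ≅ ker(∂_k) / im(∂_{k+1}) we obtain:

  H_1: rank ker ∂_1 − rank ∂_2 = (1 − 1) − 0 = 0, and there is no ∂_2, so H_1 = 0.

(K is a triangulation of the 1-simplex.)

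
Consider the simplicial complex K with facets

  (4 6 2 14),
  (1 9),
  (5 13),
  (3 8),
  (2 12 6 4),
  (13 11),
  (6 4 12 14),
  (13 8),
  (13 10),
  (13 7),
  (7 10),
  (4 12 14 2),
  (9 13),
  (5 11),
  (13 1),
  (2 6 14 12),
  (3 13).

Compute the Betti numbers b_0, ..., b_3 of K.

Order the vertices as 1 < 2 < 3 < 4 < 5 < 6 < 7 < 8 < 9 < 10 < 11 < 12 < 13 < 14. Listing each simplex with vertices in this order, K has dimension 3 with simplices:

  0-simplices (14): [1], [2], [3], [4], [5], [6], [7], [8], [9], [10], [11], [12], [13], [14]
  1-simplices (22): (22 of them)
  2-simplices (10): [2,4,6], [2,4,12], [2,4,14], [2,6,12], [2,6,14], [2,12,14], [4,6,12], [4,6,14], [4,12,14], [6,12,14]
  3-simplices (5): [2,4,6,12], [2,4,6,14], [2,4,12,14], [2,6,12,14], [4,6,12,14]

Hence C_0 ≅ Z^14, C_1 ≅ Z^22, C_2 ≅ Z^10, C_3 ≅ Z^5.

∂_1: C_1 → C_0 is given by ∂[p,q] = [q] − [p].
The 14×22 boundary matrix has rank 12 and Smith normal form diag(1,1,1,1,1,1,1,1,1,1,1,1).

∂_2: C_2 → C_1 acts by ∂[p,q,r] = [q,r] − [p,r] + [p,q]. For instance
  ∂[4,6,12] = [6,12] − [4,12] + [4,6],
  ∂[4,6,14] = [6,14] − [4,14] + [4,6].
This gives a 22×10 integer matrix of rank 6; reducing to Smith normal form yields diagonal entries (1,1,1,1,1,1).

Boundary ∂_3: C_3 → C_2 sends each 3-simplex σ to the alternating sum Σ_i (−1)^i (σ with its i-th vertex removed). For instance
  ∂[2,6,12,14] = [6,12,14] − [2,12,14] + [2,6,14] − [2,6,12],
  ∂[2,4,6,14] = [4,6,14] − [2,6,14] + [2,4,14] − [2,4,6].
The 10×5 boundary matrix has rank 4 and Smith normal form diag(1,1,1,1).

Computing H_k = (kernel of ∂_k) / (image of ∂_{k+1}):

  H_0: rank C_0 − rank ∂_1 = 14 − 12 = 2, and the invariant factors of ∂_1 are all 1, so H_0 = Z^2.
  H_1: rank ker ∂_1 − rank ∂_2 = (22 − 12) − 6 = 4, and the invariant factors of ∂_2 are all 1, so H_1 = Z^4.
  H_2: rank ker ∂_2 − rank ∂_3 = (10 − 6) − 4 = 0, and the invariant factors of ∂_3 are all 1, so H_2 = 0.
  H_3: rank ker ∂_3 − rank ∂_4 = (5 − 4) − 0 = 1, and there is no ∂_4, so H_3 = Z.

As a check, the Euler characteristic is 14 − 22 + 10 − 5 = -3, which agrees with 2 − 4 + 0 − 1 = -3.
(K is a triangulation of the disjoint union of the 3-sphere S^3 and a wedge of 4 circles.)

Hence the Betti numbers are b_0 = 2, b_1 = 4, b_2 = 0, b_3 = 1.

b_0 = 2, b_1 = 4, b_2 = 0, b_3 = 1.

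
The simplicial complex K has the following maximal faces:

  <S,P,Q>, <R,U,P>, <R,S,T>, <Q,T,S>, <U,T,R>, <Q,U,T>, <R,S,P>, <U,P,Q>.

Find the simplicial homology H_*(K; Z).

Order the vertices as P < Q < R < S < T < U. Listing each simplex with vertices in this order, K has dimension 2 with simplices:

  0-simplices (6): P, Q, R, S, T, U
  1-simplices (12): PQ, PR, PS, PU, QS, QT, QU, RS, RT, RU, ST, TU
  2-simplices (8): PQS, PQU, PRS, PRU, QST, QTU, RST, RTU

so the chain groups are C_0 ≅ Z^6, C_1 ≅ Z^12, C_2 ≅ Z^8.

∂_1: C_1 → C_0 maps an edge to its endpoints' difference, ∂[p,q] = q − p. For instance
  ∂ST = T − S.
The resulting 6×12 matrix has rank 5, and its Smith normal form has invariant factors (1,1,1,1,1).

∂_2: C_2 → C_1 sends each 2-simplex [p,q,r] to [q,r] − [p,r] + [p,q]. For instance
  ∂QST = ST − QT + QS,
  ∂RTU = TU − RU + RT.
The 12×8 boundary matrix has rank 7 and Smith normal form diag(1,1,1,1,1,1,1).

Reading off H_k = ker ∂_k / im ∂_{k+1}:

  H_0: rank C_0 − rank ∂_1 = 6 − 5 = 1, and the invariant factors of ∂_1 are all 1, so H_0 = Z.
  H_1: rank ker ∂_1 − rank ∂_2 = (12 − 5) − 7 = 0, and the invariant factors of ∂_2 are all 1, so H_1 = 0.
  H_2: rank ker ∂_2 − rank ∂_3 = (8 − 7) − 0 = 1, and there is no ∂_3, so H_2 = Z.

As a check, the Euler characteristic is 6 − 12 + 8 = 2, which agrees with 1 − 0 + 1 = 2.

H_0 = Z,  H_1 = 0,  H_2 = Z.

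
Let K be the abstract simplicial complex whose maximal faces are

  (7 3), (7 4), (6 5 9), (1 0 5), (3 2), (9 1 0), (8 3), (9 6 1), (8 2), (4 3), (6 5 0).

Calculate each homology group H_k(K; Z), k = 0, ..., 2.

H_0 ≅ Z^2,  H_1 ≅ Z^3,  H_2 = 0.

Fix the vertex order 0 < 1 < 2 < 3 < 4 < 5 < 6 < 7 < 8 < 9 and write every simplex with vertices in increasing order. Then dim K = 2 and the simplices of K are:

  0-simplices (10): [0], [1], [2], [3], [4], [5], [6], [7], [8], [9]
  1-simplices (16): [0,1], [0,5], [0,6], [0,9], [1,5], [1,6], [1,9], [2,3], [2,8], [3,4], [3,7], [3,8], [4,7], [5,6], [5,9], [6,9]
  2-simplices (5): [0,1,5], [0,1,9], [0,5,6], [1,6,9], [5,6,9]

giving chain groups C_0 ≅ Z^10, C_1 ≅ Z^16, C_2 ≅ Z^5.

∂_1: C_1 → C_0 is given by ∂[p,q] = [q] − [p]. For instance
  ∂[1,9] = [9] − [1].
As a 10×16 matrix over Z this has rank 8, with invariant factors (1,1,1,1,1,1,1,1).

The boundary map ∂_2: C_2 → C_1 maps a triangle to the signed sum of its edges. For instance
  ∂[1,6,9] = [6,9] − [1,9] + [1,6],
  ∂[0,1,9] = [1,9] − [0,9] + [0,1].
As a 16×5 matrix over Z this has rank 5, with invariant factors (1,1,1,1,1).

From H_k ≅ ker(∂_k) / im(∂_{k+1}) we obtain:

  H_0: rank C_0 − rank ∂_1 = 10 − 8 = 2, and the invariant factors of ∂_1 are all 1, so H_0 ≅ Z^2.
  H_1: rank ker ∂_1 − rank ∂_2 = (16 − 8) − 5 = 3, and the invariant factors of ∂_2 are all 1, so H_1 ≅ Z^3.
  H_2: rank ker ∂_2 − rank ∂_3 = (5 − 5) − 0 = 0, and there is no ∂_3, so H_2 ≅ 0.

As a check, the Euler characteristic is 10 − 16 + 5 = -1, which agrees with 2 − 3 + 0 = -1.
(K is a triangulation of the disjoint union of a wedge of 2 circles and the Möbius band.)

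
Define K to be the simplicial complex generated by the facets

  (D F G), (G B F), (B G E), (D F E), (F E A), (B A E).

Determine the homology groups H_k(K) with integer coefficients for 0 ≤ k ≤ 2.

Order the vertices as A < B < D < E < F < G. Listing each simplex with vertices in this order, K has dimension 2 with simplices:

  0-simplices (6): A, B, D, E, F, G
  1-simplices (12): AB, AE, AF, BE, BF, BG, DE, DF, DG, EF, EG, FG
  2-simplices (6): ABE, AEF, BEG, BFG, DEF, DFG

giving chain groups C_0 ≅ Z^6, C_1 ≅ Z^12, C_2 ≅ Z^6.

∂_1: C_1 → C_0 is given by ∂[p,q] = [q] − [p].
This gives a 6×12 integer matrix of rank 5; reducing to Smith normal form yields diagonal entries (1,1,1,1,1).

Boundary ∂_2: C_2 → C_1 maps a triangle to the signed sum of its edges. For instance
  ∂DFG = FG − DG + DF,
  ∂BFG = FG − BG + BF.
As a 12×6 matrix over Z this has rank 6, with invariant factors (1,1,1,1,1,1).

Reading off H_k = ker ∂_k / im ∂_{k+1}:

  H_0: rank C_0 − rank ∂_1 = 6 − 5 = 1, and the invariant factors of ∂_1 are all 1, so H_0 = Z.
  H_1: rank ker ∂_1 − rank ∂_2 = (12 − 5) − 6 = 1, and the invariant factors of ∂_2 are all 1, so H_1 = Z.
  H_2: rank ker ∂_2 − rank ∂_3 = (6 − 6) − 0 = 0, and there is no ∂_3, so H_2 = 0.

H_0 ≅ Z,  H_1 ≅ Z,  H_2 = 0.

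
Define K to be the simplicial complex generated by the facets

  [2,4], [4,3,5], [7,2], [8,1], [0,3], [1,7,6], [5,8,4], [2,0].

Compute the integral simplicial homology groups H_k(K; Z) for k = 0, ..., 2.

H_0 ≅ Z,  H_1 ≅ Z^2,  H_2 = 0.

Fix the vertex order 0 < 1 < 2 < 3 < 4 < 5 < 6 < 7 < 8 and write every simplex with vertices in increasing order. Then dim K = 2 and the simplices of K are:

  0-simplices (9): [0], [1], [2], [3], [4], [5], [6], [7], [8]
  1-simplices (13): [0,2], [0,3], [1,6], [1,7], [1,8], [2,4], [2,7], [3,4], [3,5], [4,5], [4,8], [5,8], [6,7]
  2-simplices (3): [1,6,7], [3,4,5], [4,5,8]

giving chain groups C_0 ≅ Z^9, C_1 ≅ Z^13, C_2 ≅ Z^3.

The boundary map ∂_1: C_1 → C_0 is given by ∂[p,q] = [q] − [p]. For instance
  ∂[0,2] = [2] − [0].
The 9×13 boundary matrix has rank 8 and Smith normal form diag(1,1,1,1,1,1,1,1).

The boundary map ∂_2: C_2 → C_1 acts by ∂[p,q,r] = [q,r] − [p,r] + [p,q]. For instance
  ∂[1,6,7] = [6,7] − [1,7] + [1,6],
  ∂[4,5,8] = [5,8] − [4,8] + [4,5].
The 13×3 boundary matrix has rank 3 and Smith normal form diag(1,1,1).

Reading off H_k = ker ∂_k / im ∂_{k+1}:

  H_0: rank C_0 − rank ∂_1 = 9 − 8 = 1, and the invariant factors of ∂_1 are all 1, so H_0 = Z.
  H_1: rank ker ∂_1 − rank ∂_2 = (13 − 8) − 3 = 2, and the invariant factors of ∂_2 are all 1, so H_1 = Z^2.
  H_2: rank ker ∂_2 − rank ∂_3 = (3 − 3) − 0 = 0, and there is no ∂_3, so H_2 = 0.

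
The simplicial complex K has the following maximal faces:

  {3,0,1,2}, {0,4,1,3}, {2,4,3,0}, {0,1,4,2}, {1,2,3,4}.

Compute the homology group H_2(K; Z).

H_2 ≅ 0.

Take the total order 0 < 1 < 2 < 3 < 4 on the vertex set. Then K (dimension 3) consists of the simplices:

  0-simplices (5): [0], [1], [2], [3], [4]
  1-simplices (10): [0,1], [0,2], [0,3], [0,4], [1,2], [1,3], [1,4], [2,3], [2,4], [3,4]
  2-simplices (10): [0,1,2], [0,1,3], [0,1,4], [0,2,3], [0,2,4], [0,3,4], [1,2,3], [1,2,4], [1,3,4], [2,3,4]
  3-simplices (5): [0,1,2,3], [0,1,2,4], [0,1,3,4], [0,2,3,4], [1,2,3,4]

so the chain groups are C_0 ≅ Z^5, C_1 ≅ Z^10, C_2 ≅ Z^10, C_3 ≅ Z^5.

∂_1: C_1 → C_0 sends each edge [p,q] (with p < q) to q − p. For instance
  ∂[0,2] = [2] − [0].
As a 5×10 matrix over Z this has rank 4, with invariant factors (1,1,1,1).

The boundary map ∂_2: C_2 → C_1 sends each 2-simplex [p,q,r] to [q,r] − [p,r] + [p,q]. For instance
  ∂[0,2,3] = [2,3] − [0,3] + [0,2],
  ∂[0,1,2] = [1,2] − [0,2] + [0,1].
The 10×10 boundary matrix has rank 6 and Smith normal form diag(1,1,1,1,1,1).

∂_3: C_3 → C_2 sends each 3-simplex σ to the alternating sum Σ_i (−1)^i (σ with its i-th vertex removed). For instance
  ∂[0,1,3,4] = [1,3,4] − [0,3,4] + [0,1,4] − [0,1,3],
  ∂[1,2,3,4] = [2,3,4] − [1,3,4] + [1,2,4] − [1,2,3].
This gives a 10×5 integer matrix of rank 4; reducing to Smith normal form yields diagonal entries (1,1,1,1).

From H_k ≅ ker(∂_k) / im(∂_{k+1}) we obtain:

  H_2: rank ker ∂_2 − rank ∂_3 = (10 − 6) − 4 = 0, and the invariant factors of ∂_3 are all 1, so H_2 = 0.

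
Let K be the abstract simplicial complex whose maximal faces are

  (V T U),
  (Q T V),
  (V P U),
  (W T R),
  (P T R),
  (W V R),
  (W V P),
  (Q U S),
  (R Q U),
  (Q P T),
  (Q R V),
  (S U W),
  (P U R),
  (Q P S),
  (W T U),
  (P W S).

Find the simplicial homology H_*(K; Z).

H_0 ≅ Z,  H_1 ≅ Z^2,  H_2 ≅ Z.

Order the vertices as P < Q < R < S < T < U < V < W. Listing each simplex with vertices in this order, K has dimension 2 with simplices:

  0-simplices (8): P, Q, R, S, T, U, V, W
  1-simplices (24): PQ, PR, PS, PT, PU, PV, PW, QR, QS, QT, QU, QV, RT, RU, RV, RW, SU, SW, TU, TV, TW, UV, UW, VW
  2-simplices (16): PQS, PQT, PRT, PRU, PSW, PUV, PVW, QRU, QRV, QSU, QTV, RTW, RVW, SUW, TUV, TUW

giving chain groups C_0 ≅ Z^8, C_1 ≅ Z^24, C_2 ≅ Z^16.

∂_1: C_1 → C_0 sends each edge [p,q] (with p < q) to q − p.
The 8×24 boundary matrix has rank 7 and Smith normal form diag(1,1,1,1,1,1,1).

∂_2: C_2 → C_1 sends each 2-simplex [p,q,r] to [q,r] − [p,r] + [p,q]. For instance
  ∂RTW = TW − RW + RT,
  ∂PRU = RU − PU + PR.
As a 24×16 matrix over Z this has rank 15, with invariant factors (1,1,1,1,1,1,1,1,1,1,1,1,1,1,1).

Computing H_k = (kernel of ∂_k) / (image of ∂_{k+1}):

  H_0: rank C_0 − rank ∂_1 = 8 − 7 = 1, and the invariant factors of ∂_1 are all 1, so H_0 ≅ Z.
  H_1: rank ker ∂_1 − rank ∂_2 = (24 − 7) − 15 = 2, and the invariant factors of ∂_2 are all 1, so H_1 ≅ Z^2.
  H_2: rank ker ∂_2 − rank ∂_3 = (16 − 15) − 0 = 1, and there is no ∂_3, so H_2 ≅ Z.

As a check, the Euler characteristic is 8 − 24 + 16 = 0, which agrees with 1 − 2 + 1 = 0.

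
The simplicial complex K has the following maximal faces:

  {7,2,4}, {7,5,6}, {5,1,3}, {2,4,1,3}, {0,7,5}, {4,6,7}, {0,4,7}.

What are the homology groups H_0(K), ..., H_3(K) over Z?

Fix the vertex order 0 < 1 < 2 < 3 < 4 < 5 < 6 < 7 and write every simplex with vertices in increasing order. Then dim K = 3 and the simplices of K are:

  0-simplices (8): [0], [1], [2], [3], [4], [5], [6], [7]
  1-simplices (17): [0,4], [0,5], [0,7], [1,2], [1,3], [1,4], [1,5], [2,3], [2,4], [2,7], [3,4], [3,5], [4,6], [4,7], [5,6], [5,7], [6,7]
  2-simplices (10): [0,4,7], [0,5,7], [1,2,3], [1,2,4], [1,3,4], [1,3,5], [2,3,4], [2,4,7], [4,6,7], [5,6,7]
  3-simplices (1): [1,2,3,4]

so the chain groups are C_0 ≅ Z^8, C_1 ≅ Z^17, C_2 ≅ Z^10, C_3 ≅ Z^1.

The boundary map ∂_1: C_1 → C_0 is given by ∂[p,q] = [q] − [p]. For instance
  ∂[1,3] = [3] − [1].
The 8×17 boundary matrix has rank 7 and Smith normal form diag(1,1,1,1,1,1,1).

∂_2: C_2 → C_1 acts by ∂[p,q,r] = [q,r] − [p,r] + [p,q]. For instance
  ∂[0,4,7] = [4,7] − [0,7] + [0,4],
  ∂[0,5,7] = [5,7] − [0,7] + [0,5].
The 17×10 boundary matrix has rank 9 and Smith normal form diag(1,1,1,1,1,1,1,1,1).

Boundary ∂_3: C_3 → C_2 sends each 3-simplex σ to the alternating sum Σ_i (−1)^i (σ with its i-th vertex removed). For instance
  ∂[1,2,3,4] = [2,3,4] − [1,3,4] + [1,2,4] − [1,2,3].
The resulting 10×1 matrix has rank 1, and its Smith normal form has invariant factors (1).

Reading off H_k = ker ∂_k / im ∂_{k+1}:

  H_0: rank C_0 − rank ∂_1 = 8 − 7 = 1, and the invariant factors of ∂_1 are all 1, so H_0 = Z.
  H_1: rank ker ∂_1 − rank ∂_2 = (17 − 7) − 9 = 1, and the invariant factors of ∂_2 are all 1, so H_1 = Z.
  H_2: rank ker ∂_2 − rank ∂_3 = (10 − 9) − 1 = 0, and the invariant factors of ∂_3 are all 1, so H_2 = 0.
  H_3: rank ker ∂_3 − rank ∂_4 = (1 − 1) − 0 = 0, and there is no ∂_4, so H_3 = 0.

H_0 ≅ Z,  H_1 ≅ Z,  H_2 = 0,  H_3 = 0.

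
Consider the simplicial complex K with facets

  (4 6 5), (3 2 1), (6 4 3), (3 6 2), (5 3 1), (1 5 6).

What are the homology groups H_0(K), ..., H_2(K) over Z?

Order the vertices as 1 < 2 < 3 < 4 < 5 < 6. Listing each simplex with vertices in this order, K has dimension 2 with simplices:

  0-simplices (6): [1], [2], [3], [4], [5], [6]
  1-simplices (12): [1,2], [1,3], [1,5], [1,6], [2,3], [2,6], [3,4], [3,5], [3,6], [4,5], [4,6], [5,6]
  2-simplices (6): [1,2,3], [1,3,5], [1,5,6], [2,3,6], [3,4,6], [4,5,6]

Hence C_0 ≅ Z^6, C_1 ≅ Z^12, C_2 ≅ Z^6.

∂_1: C_1 → C_0 maps an edge to its endpoints' difference, ∂[p,q] = q − p.
This gives a 6×12 integer matrix of rank 5; reducing to Smith normal form yields diagonal entries (1,1,1,1,1).

Boundary ∂_2: C_2 → C_1 acts by ∂[p,q,r] = [q,r] − [p,r] + [p,q]. For instance
  ∂[1,5,6] = [5,6] − [1,6] + [1,5],
  ∂[2,3,6] = [3,6] − [2,6] + [2,3].
As a 12×6 matrix over Z this has rank 6, with invariant factors (1,1,1,1,1,1).

Computing H_k = (kernel of ∂_k) / (image of ∂_{k+1}):

  H_0: rank C_0 − rank ∂_1 = 6 − 5 = 1, and the invariant factors of ∂_1 are all 1, so H_0 = Z.
  H_1: rank ker ∂_1 − rank ∂_2 = (12 − 5) − 6 = 1, and the invariant factors of ∂_2 are all 1, so H_1 = Z.
  H_2: rank ker ∂_2 − rank ∂_3 = (6 − 6) − 0 = 0, and there is no ∂_3, so H_2 = 0.

As a check, the Euler characteristic is 6 − 12 + 6 = 0, which agrees with 1 − 1 + 0 = 0.

H_0 ≅ Z,  H_1 ≅ Z,  H_2 = 0.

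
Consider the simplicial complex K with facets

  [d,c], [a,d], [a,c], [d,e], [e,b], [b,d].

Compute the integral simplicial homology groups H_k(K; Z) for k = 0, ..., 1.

H_0 ≅ Z,  H_1 ≅ Z^2.

Fix the vertex order a < b < c < d < e and write every simplex with vertices in increasing order. Then dim K = 1 and the simplices of K are:

  0-simplices (5): a, b, c, d, e
  1-simplices (6): ac, ad, bd, be, cd, de

Hence C_0 ≅ Z^5, C_1 ≅ Z^6.

Boundary ∂_1: C_1 → C_0 sends each edge [p,q] (with p < q) to q − p. For instance
  ∂cd = d − c.
The 5×6 boundary matrix has rank 4 and Smith normal form diag(1,1,1,1).

Computing H_k = (kernel of ∂_k) / (image of ∂_{k+1}):

  H_0: rank C_0 − rank ∂_1 = 5 − 4 = 1, and the invariant factors of ∂_1 are all 1, so H_0 = Z.
  H_1: rank ker ∂_1 − rank ∂_2 = (6 − 4) − 0 = 2, and there is no ∂_2, so H_1 = Z^2.

(K is a triangulation of a wedge of 2 circles.)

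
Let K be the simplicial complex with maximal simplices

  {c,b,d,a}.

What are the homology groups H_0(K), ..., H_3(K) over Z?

H_0 = Z,  H_1 = 0,  H_2 = 0,  H_3 = 0.

Take the total order a < b < c < d on the vertex set. Then K (dimension 3) consists of the simplices:

  0-simplices (4): a, b, c, d
  1-simplices (6): ab, ac, ad, bc, bd, cd
  2-simplices (4): abc, abd, acd, bcd
  3-simplices (1): abcd

so the chain groups are C_0 ≅ Z^4, C_1 ≅ Z^6, C_2 ≅ Z^4, C_3 ≅ Z^1.

Boundary ∂_1: C_1 → C_0 sends each edge [p,q] (with p < q) to q − p. For instance
  ∂ac = c − a.
This gives a 4×6 integer matrix of rank 3; reducing to Smith normal form yields diagonal entries (1,1,1).

∂_2: C_2 → C_1 acts by ∂[p,q,r] = [q,r] − [p,r] + [p,q]. For instance
  ∂abc = bc − ac + ab,
  ∂bcd = cd − bd + bc.
As a 6×4 matrix over Z this has rank 3, with invariant factors (1,1,1).

Boundary ∂_3: C_3 → C_2 sends each 3-simplex σ to the alternating sum Σ_i (−1)^i (σ with its i-th vertex removed). For instance
  ∂abcd = bcd − acd + abd − abc.
This gives a 4×1 integer matrix of rank 1; reducing to Smith normal form yields diagonal entries (1).

Now H_k = ker ∂_k / im ∂_{k+1}, so:

  H_0: rank C_0 − rank ∂_1 = 4 − 3 = 1, and the invariant factors of ∂_1 are all 1, so H_0 = Z.
  H_1: rank ker ∂_1 − rank ∂_2 = (6 − 3) − 3 = 0, and the invariant factors of ∂_2 are all 1, so H_1 = 0.
  H_2: rank ker ∂_2 − rank ∂_3 = (4 − 3) − 1 = 0, and the invariant factors of ∂_3 are all 1, so H_2 = 0.
  H_3: rank ker ∂_3 − rank ∂_4 = (1 − 1) − 0 = 0, and there is no ∂_4, so H_3 = 0.

(K is a triangulation of the 3-simplex.)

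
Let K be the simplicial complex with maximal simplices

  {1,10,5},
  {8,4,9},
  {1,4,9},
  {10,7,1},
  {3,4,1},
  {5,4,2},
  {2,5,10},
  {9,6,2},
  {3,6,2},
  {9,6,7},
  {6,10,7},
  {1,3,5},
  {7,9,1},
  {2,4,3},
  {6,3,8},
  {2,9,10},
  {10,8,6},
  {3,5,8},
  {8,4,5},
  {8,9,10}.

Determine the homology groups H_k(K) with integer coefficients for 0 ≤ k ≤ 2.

K has 10 vertices, 30 edges, 20 triangles.
rank ∂_0 = 0, rank ∂_1 = 9 ⇒ b_0 = 10 − 0 − 9 = 1; all invariant factors of ∂_1 are 1 so no torsion. So H_0 ≅ Z.
rank ∂_1 = 9, rank ∂_2 = 20 ⇒ b_1 = 30 − 9 − 20 = 1; ∂_2 has invariant factor(s) [2] giving torsion. So H_1 ≅ Z × Z/2.
rank ∂_2 = 20, rank ∂_3 = 0 ⇒ b_2 = 20 − 20 − 0 = 0. So H_2 ≅ 0.

H_0 = Z,  H_1 = Z × Z/2,  H_2 = 0.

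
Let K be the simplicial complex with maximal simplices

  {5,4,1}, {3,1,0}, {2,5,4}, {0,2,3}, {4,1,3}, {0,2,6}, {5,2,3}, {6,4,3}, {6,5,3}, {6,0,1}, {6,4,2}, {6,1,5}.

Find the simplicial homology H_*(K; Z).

H_0 ≅ Z,  H_1 ≅ Z/2,  H_2 = 0.

Fix the vertex order 0 < 1 < 2 < 3 < 4 < 5 < 6 and write every simplex with vertices in increasing order. Then dim K = 2 and the simplices of K are:

  0-simplices (7): [0], [1], [2], [3], [4], [5], [6]
  1-simplices (18): [0,1], [0,2], [0,3], [0,6], [1,3], [1,4], [1,5], [1,6], [2,3], [2,4], [2,5], [2,6], [3,4], [3,5], [3,6], [4,5], [4,6], [5,6]
  2-simplices (12): [0,1,3], [0,1,6], [0,2,3], [0,2,6], [1,3,4], [1,4,5], [1,5,6], [2,3,5], [2,4,5], [2,4,6], [3,4,6], [3,5,6]

Hence C_0 ≅ Z^7, C_1 ≅ Z^18, C_2 ≅ Z^12.

The boundary map ∂_1: C_1 → C_0 maps an edge to its endpoints' difference, ∂[p,q] = q − p.
This gives a 7×18 integer matrix of rank 6; reducing to Smith normal form yields diagonal entries (1,1,1,1,1,1).

∂_2: C_2 → C_1 sends each 2-simplex [p,q,r] to [q,r] − [p,r] + [p,q]. For instance
  ∂[1,5,6] = [5,6] − [1,6] + [1,5],
  ∂[0,1,6] = [1,6] − [0,6] + [0,1].
As a 18×12 matrix over Z this has rank 12, with invariant factors (1,1,1,1,1,1,1,1,1,1,1,2).

Computing H_k = (kernel of ∂_k) / (image of ∂_{k+1}):

  H_0: rank C_0 − rank ∂_1 = 7 − 6 = 1, and the invariant factors of ∂_1 are all 1, so H_0 = Z.
  H_1: rank ker ∂_1 − rank ∂_2 = (18 − 6) − 12 = 0, and ∂_2 has invariant factor 2 > 1, so H_1 = Z/2.
  H_2: rank ker ∂_2 − rank ∂_3 = (12 − 12) − 0 = 0, and there is no ∂_3, so H_2 = 0.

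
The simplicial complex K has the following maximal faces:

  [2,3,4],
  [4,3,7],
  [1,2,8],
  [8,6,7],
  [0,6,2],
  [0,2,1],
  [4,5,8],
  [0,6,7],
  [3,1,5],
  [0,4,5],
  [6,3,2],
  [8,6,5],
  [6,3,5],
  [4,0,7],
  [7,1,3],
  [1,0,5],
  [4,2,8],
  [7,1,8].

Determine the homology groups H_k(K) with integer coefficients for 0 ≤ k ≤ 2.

Order the vertices as 0 < 1 < 2 < 3 < 4 < 5 < 6 < 7 < 8. Listing each simplex with vertices in this order, K has dimension 2 with simplices:

  0-simplices (9): [0], [1], [2], [3], [4], [5], [6], [7], [8]
  1-simplices (27): (27 of them)
  2-simplices (18): [0,1,2], [0,1,5], [0,2,6], [0,4,5], [0,4,7], [0,6,7], [1,2,8], [1,3,5], [1,3,7], [1,7,8], [2,3,4], [2,3,6], [2,4,8], [3,4,7], [3,5,6], [4,5,8], [5,6,8], [6,7,8]

Hence C_0 ≅ Z^9, C_1 ≅ Z^27, C_2 ≅ Z^18.

Boundary ∂_1: C_1 → C_0 is given by ∂[p,q] = [q] − [p]. For instance
  ∂[4,8] = [8] − [4].
The resulting 9×27 matrix has rank 8, and its Smith normal form has invariant factors (1,1,1,1,1,1,1,1).

∂_2: C_2 → C_1 maps a triangle to the signed sum of its edges. For instance
  ∂[4,5,8] = [5,8] − [4,8] + [4,5],
  ∂[5,6,8] = [6,8] − [5,8] + [5,6].
As a 27×18 matrix over Z this has rank 17, with invariant factors (1,1,1,1,1,1,1,1,1,1,1,1,1,1,1,1,1).

From H_k ≅ ker(∂_k) / im(∂_{k+1}) we obtain:

  H_0: rank C_0 − rank ∂_1 = 9 − 8 = 1, and the invariant factors of ∂_1 are all 1, so H_0 ≅ Z.
  H_1: rank ker ∂_1 − rank ∂_2 = (27 − 8) − 17 = 2, and the invariant factors of ∂_2 are all 1, so H_1 ≅ Z^2.
  H_2: rank ker ∂_2 − rank ∂_3 = (18 − 17) − 0 = 1, and there is no ∂_3, so H_2 ≅ Z.

H_0 ≅ Z,  H_1 ≅ Z^2,  H_2 ≅ Z.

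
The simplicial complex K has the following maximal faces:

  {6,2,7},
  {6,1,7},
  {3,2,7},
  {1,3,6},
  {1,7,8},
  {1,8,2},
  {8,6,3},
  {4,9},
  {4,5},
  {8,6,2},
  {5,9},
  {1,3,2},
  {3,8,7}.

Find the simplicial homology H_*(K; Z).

Order the vertices as 1 < 2 < 3 < 4 < 5 < 6 < 7 < 8 < 9. Listing each simplex with vertices in this order, K has dimension 2 with simplices:

  0-simplices (9): [1], [2], [3], [4], [5], [6], [7], [8], [9]
  1-simplices (18): [1,2], [1,3], [1,6], [1,7], [1,8], [2,3], [2,6], [2,7], [2,8], [3,6], [3,7], [3,8], [4,5], [4,9], [5,9], [6,7], [6,8], [7,8]
  2-simplices (10): [1,2,3], [1,2,8], [1,3,6], [1,6,7], [1,7,8], [2,3,7], [2,6,7], [2,6,8], [3,6,8], [3,7,8]

Hence C_0 ≅ Z^9, C_1 ≅ Z^18, C_2 ≅ Z^10.

Boundary ∂_1: C_1 → C_0 is given by ∂[p,q] = [q] − [p]. For instance
  ∂[6,7] = [7] − [6].
The 9×18 boundary matrix has rank 7 and Smith normal form diag(1,1,1,1,1,1,1).

The boundary map ∂_2: C_2 → C_1 acts by ∂[p,q,r] = [q,r] − [p,r] + [p,q]. For instance
  ∂[1,2,8] = [2,8] − [1,8] + [1,2],
  ∂[2,6,8] = [6,8] − [2,8] + [2,6].
As a 18×10 matrix over Z this has rank 10, with invariant factors (1,1,1,1,1,1,1,1,1,2).

Computing H_k = (kernel of ∂_k) / (image of ∂_{k+1}):

  H_0: rank C_0 − rank ∂_1 = 9 − 7 = 2, and the invariant factors of ∂_1 are all 1, so H_0 = Z^2.
  H_1: rank ker ∂_1 − rank ∂_2 = (18 − 7) − 10 = 1, and ∂_2 has invariant factor 2 > 1, so H_1 = Z ⊕ Z/2Z.
  H_2: rank ker ∂_2 − rank ∂_3 = (10 − 10) − 0 = 0, and there is no ∂_3, so H_2 = 0.

H_0 ≅ Z^2,  H_1 ≅ Z ⊕ Z/2Z,  H_2 = 0.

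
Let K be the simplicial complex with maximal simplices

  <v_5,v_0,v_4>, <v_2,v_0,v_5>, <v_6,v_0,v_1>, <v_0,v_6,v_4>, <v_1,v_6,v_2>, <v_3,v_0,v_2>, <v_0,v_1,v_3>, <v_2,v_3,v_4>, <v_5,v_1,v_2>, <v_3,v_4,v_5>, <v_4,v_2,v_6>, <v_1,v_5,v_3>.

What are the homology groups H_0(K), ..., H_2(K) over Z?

H_0 = Z,  H_1 = Z/2,  H_2 = 0.

Take the total order v_0 < v_1 < v_2 < v_3 < v_4 < v_5 < v_6 on the vertex set. Then K (dimension 2) consists of the simplices:

  0-simplices (7): [v_0], [v_1], [v_2], [v_3], [v_4], [v_5], [v_6]
  1-simplices (18): (18 of them)
  2-simplices (12): (12 of them)

so the chain groups are C_0 ≅ Z^7, C_1 ≅ Z^18, C_2 ≅ Z^12.

∂_1: C_1 → C_0 maps an edge to its endpoints' difference, ∂[p,q] = q − p.
This gives a 7×18 integer matrix of rank 6; reducing to Smith normal form yields diagonal entries (1,1,1,1,1,1).

The boundary map ∂_2: C_2 → C_1 acts by ∂[p,q,r] = [q,r] − [p,r] + [p,q]. For instance
  ∂[v_0,v_4,v_6] = [v_4,v_6] − [v_0,v_6] + [v_0,v_4],
  ∂[v_0,v_4,v_5] = [v_4,v_5] − [v_0,v_5] + [v_0,v_4].
The resulting 18×12 matrix has rank 12, and its Smith normal form has invariant factors (1,1,1,1,1,1,1,1,1,1,1,2).

Now H_k = ker ∂_k / im ∂_{k+1}, so:

  H_0: rank C_0 − rank ∂_1 = 7 − 6 = 1, and the invariant factors of ∂_1 are all 1, so H_0 = Z.
  H_1: rank ker ∂_1 − rank ∂_2 = (18 − 6) − 12 = 0, and ∂_2 has invariant factor 2 > 1, so H_1 = Z/2.
  H_2: rank ker ∂_2 − rank ∂_3 = (12 − 12) − 0 = 0, and there is no ∂_3, so H_2 = 0.

As a check, the Euler characteristic is 7 − 18 + 12 = 1, which agrees with 1 − 0 + 0 = 1.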